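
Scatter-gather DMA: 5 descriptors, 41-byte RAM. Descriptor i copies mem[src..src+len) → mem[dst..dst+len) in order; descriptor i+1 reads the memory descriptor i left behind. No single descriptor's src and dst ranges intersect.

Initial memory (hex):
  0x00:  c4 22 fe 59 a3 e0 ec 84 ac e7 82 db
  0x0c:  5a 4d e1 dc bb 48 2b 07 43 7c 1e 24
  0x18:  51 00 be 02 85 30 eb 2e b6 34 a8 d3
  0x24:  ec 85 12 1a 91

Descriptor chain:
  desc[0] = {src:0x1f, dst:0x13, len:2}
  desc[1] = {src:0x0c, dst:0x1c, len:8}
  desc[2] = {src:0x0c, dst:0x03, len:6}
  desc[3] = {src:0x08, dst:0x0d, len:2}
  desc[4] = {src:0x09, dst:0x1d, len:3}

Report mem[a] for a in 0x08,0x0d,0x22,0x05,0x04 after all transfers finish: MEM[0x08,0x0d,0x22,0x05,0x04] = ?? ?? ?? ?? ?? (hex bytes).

MEM[0x08,0x0d,0x22,0x05,0x04] = 48 48 2b e1 4d

#0 dst[0x13+2] := {0x2e,0xb6}
#1 dst[0x1c+8] := {0x5a,0x4d,0xe1,0xdc,0xbb,0x48,0x2b,0x2e}
#2 dst[0x03+6] := {0x5a,0x4d,0xe1,0xdc,0xbb,0x48}
#3 dst[0x0d+2] := {0x48,0xe7}
#4 dst[0x1d+3] := {0xe7,0x82,0xdb}
query mem[0x08]=0x48, mem[0x0d]=0x48, mem[0x22]=0x2b, mem[0x05]=0xe1, mem[0x04]=0x4d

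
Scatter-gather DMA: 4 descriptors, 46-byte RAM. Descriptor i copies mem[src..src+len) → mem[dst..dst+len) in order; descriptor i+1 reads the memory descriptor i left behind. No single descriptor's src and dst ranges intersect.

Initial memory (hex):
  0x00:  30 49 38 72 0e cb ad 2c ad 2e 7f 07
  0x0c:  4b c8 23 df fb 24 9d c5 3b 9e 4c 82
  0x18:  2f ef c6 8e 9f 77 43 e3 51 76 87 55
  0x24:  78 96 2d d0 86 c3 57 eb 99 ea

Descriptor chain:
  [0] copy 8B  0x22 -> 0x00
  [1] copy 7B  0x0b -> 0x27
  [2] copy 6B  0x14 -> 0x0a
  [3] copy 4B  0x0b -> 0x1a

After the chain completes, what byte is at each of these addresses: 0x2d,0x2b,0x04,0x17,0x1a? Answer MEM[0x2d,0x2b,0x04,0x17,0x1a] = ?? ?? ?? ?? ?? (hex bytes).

MEM[0x2d,0x2b,0x04,0x17,0x1a] = 24 df 2d 82 9e

[0] 0x22->0x00 len=8 : 87 55 78 96 2d d0 86 c3
[1] 0x0b->0x27 len=7 : 07 4b c8 23 df fb 24
[2] 0x14->0x0a len=6 : 3b 9e 4c 82 2f ef
[3] 0x0b->0x1a len=4 : 9e 4c 82 2f
query mem[0x2d]=0x24, mem[0x2b]=0xdf, mem[0x04]=0x2d, mem[0x17]=0x82, mem[0x1a]=0x9e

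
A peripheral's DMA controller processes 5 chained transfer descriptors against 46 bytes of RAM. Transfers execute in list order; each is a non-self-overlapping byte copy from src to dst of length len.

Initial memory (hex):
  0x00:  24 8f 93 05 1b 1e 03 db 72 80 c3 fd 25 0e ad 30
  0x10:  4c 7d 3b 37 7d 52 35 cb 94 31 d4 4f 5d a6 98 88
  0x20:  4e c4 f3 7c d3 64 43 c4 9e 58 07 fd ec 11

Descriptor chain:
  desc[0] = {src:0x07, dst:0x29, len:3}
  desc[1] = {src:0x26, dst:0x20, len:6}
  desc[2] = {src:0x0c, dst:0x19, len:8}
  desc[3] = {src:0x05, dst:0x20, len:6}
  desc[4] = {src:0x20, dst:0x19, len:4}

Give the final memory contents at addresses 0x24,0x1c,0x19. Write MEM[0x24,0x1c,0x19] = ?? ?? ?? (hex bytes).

  after D0: wrote 3B at 0x29 = db7280
  after D1: wrote 6B at 0x20 = 43c49edb7280
  after D2: wrote 8B at 0x19 = 250ead304c7d3b37
  after D3: wrote 6B at 0x20 = 1e03db7280c3
  after D4: wrote 4B at 0x19 = 1e03db72
query mem[0x24]=0x80, mem[0x1c]=0x72, mem[0x19]=0x1e

MEM[0x24,0x1c,0x19] = 80 72 1e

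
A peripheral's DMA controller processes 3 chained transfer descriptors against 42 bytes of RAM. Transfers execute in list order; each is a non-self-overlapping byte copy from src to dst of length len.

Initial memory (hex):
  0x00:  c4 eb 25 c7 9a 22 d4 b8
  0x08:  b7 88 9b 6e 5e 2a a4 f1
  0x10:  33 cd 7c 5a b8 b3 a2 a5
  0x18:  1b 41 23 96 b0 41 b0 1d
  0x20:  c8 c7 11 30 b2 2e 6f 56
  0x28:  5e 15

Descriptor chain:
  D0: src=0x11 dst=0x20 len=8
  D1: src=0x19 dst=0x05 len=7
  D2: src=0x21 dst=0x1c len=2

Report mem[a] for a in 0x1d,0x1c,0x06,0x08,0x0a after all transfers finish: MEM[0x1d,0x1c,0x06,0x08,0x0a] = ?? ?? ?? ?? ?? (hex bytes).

  after D0: wrote 8B at 0x20 = cd7c5ab8b3a2a51b
  after D1: wrote 7B at 0x05 = 412396b041b01d
  after D2: wrote 2B at 0x1c = 7c5a
query mem[0x1d]=0x5a, mem[0x1c]=0x7c, mem[0x06]=0x23, mem[0x08]=0xb0, mem[0x0a]=0xb0

MEM[0x1d,0x1c,0x06,0x08,0x0a] = 5a 7c 23 b0 b0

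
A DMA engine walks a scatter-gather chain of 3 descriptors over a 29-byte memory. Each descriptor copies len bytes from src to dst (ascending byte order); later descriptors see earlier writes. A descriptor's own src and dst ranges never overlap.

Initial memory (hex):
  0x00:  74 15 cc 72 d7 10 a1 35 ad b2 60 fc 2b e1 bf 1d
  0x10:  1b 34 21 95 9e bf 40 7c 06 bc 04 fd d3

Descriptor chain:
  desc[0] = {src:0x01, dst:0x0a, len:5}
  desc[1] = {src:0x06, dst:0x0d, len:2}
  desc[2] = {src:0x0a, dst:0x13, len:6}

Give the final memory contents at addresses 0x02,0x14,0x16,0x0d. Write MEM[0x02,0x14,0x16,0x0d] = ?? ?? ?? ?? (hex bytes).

  after D0: wrote 5B at 0x0a = 15cc72d710
  after D1: wrote 2B at 0x0d = a135
  after D2: wrote 6B at 0x13 = 15cc72a1351d
query mem[0x02]=0xcc, mem[0x14]=0xcc, mem[0x16]=0xa1, mem[0x0d]=0xa1

MEM[0x02,0x14,0x16,0x0d] = cc cc a1 a1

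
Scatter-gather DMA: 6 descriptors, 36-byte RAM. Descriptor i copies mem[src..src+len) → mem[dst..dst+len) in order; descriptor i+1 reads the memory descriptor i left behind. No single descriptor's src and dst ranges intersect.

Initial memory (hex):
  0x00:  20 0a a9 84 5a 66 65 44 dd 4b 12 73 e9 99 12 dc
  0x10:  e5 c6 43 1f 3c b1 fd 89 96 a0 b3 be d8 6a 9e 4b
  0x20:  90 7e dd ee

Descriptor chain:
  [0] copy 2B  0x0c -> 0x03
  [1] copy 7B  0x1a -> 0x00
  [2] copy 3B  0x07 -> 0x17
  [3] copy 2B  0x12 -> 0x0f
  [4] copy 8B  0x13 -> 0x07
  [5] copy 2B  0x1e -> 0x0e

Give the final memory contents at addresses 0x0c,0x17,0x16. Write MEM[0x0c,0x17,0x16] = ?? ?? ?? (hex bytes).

MEM[0x0c,0x17,0x16] = dd 44 fd

#0 dst[0x03+2] := {0xe9,0x99}
#1 dst[0x00+7] := {0xb3,0xbe,0xd8,0x6a,0x9e,0x4b,0x90}
#2 dst[0x17+3] := {0x44,0xdd,0x4b}
#3 dst[0x0f+2] := {0x43,0x1f}
#4 dst[0x07+8] := {0x1f,0x3c,0xb1,0xfd,0x44,0xdd,0x4b,0xb3}
#5 dst[0x0e+2] := {0x9e,0x4b}
query mem[0x0c]=0xdd, mem[0x17]=0x44, mem[0x16]=0xfd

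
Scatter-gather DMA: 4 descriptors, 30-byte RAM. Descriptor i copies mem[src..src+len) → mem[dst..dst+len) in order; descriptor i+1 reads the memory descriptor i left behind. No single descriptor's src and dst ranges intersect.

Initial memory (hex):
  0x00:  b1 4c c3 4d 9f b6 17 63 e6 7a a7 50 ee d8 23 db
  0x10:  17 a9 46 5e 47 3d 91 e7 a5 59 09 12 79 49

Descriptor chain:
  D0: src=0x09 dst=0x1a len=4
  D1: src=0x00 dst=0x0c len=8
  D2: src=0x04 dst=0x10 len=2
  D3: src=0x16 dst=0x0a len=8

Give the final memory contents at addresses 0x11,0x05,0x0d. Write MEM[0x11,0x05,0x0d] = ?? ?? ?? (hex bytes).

[0] 0x09->0x1a len=4 : 7a a7 50 ee
[1] 0x00->0x0c len=8 : b1 4c c3 4d 9f b6 17 63
[2] 0x04->0x10 len=2 : 9f b6
[3] 0x16->0x0a len=8 : 91 e7 a5 59 7a a7 50 ee
query mem[0x11]=0xee, mem[0x05]=0xb6, mem[0x0d]=0x59

MEM[0x11,0x05,0x0d] = ee b6 59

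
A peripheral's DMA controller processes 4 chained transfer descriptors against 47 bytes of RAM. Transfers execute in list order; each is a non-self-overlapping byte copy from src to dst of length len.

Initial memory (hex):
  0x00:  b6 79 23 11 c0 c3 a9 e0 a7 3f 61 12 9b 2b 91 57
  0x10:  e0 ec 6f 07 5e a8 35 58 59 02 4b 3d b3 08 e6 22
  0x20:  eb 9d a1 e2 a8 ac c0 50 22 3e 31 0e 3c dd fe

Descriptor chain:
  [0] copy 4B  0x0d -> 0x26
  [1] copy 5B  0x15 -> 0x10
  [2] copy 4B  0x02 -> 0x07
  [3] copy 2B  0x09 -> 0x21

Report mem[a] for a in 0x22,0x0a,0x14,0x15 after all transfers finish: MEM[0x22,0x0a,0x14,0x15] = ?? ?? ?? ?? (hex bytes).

#0 dst[0x26+4] := {0x2b,0x91,0x57,0xe0}
#1 dst[0x10+5] := {0xa8,0x35,0x58,0x59,0x02}
#2 dst[0x07+4] := {0x23,0x11,0xc0,0xc3}
#3 dst[0x21+2] := {0xc0,0xc3}
query mem[0x22]=0xc3, mem[0x0a]=0xc3, mem[0x14]=0x02, mem[0x15]=0xa8

MEM[0x22,0x0a,0x14,0x15] = c3 c3 02 a8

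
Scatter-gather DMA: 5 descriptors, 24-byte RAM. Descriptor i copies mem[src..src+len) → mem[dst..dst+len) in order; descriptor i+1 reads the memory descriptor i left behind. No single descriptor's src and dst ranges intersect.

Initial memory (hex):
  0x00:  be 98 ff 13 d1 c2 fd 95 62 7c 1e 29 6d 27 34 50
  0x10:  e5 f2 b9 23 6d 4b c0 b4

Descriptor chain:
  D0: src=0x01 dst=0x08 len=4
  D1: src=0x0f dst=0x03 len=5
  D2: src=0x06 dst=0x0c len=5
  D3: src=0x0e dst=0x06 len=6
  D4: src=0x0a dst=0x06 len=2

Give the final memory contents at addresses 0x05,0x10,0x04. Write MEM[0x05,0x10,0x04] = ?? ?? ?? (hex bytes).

[0] 0x01->0x08 len=4 : 98 ff 13 d1
[1] 0x0f->0x03 len=5 : 50 e5 f2 b9 23
[2] 0x06->0x0c len=5 : b9 23 98 ff 13
[3] 0x0e->0x06 len=6 : 98 ff 13 f2 b9 23
[4] 0x0a->0x06 len=2 : b9 23
query mem[0x05]=0xf2, mem[0x10]=0x13, mem[0x04]=0xe5

MEM[0x05,0x10,0x04] = f2 13 e5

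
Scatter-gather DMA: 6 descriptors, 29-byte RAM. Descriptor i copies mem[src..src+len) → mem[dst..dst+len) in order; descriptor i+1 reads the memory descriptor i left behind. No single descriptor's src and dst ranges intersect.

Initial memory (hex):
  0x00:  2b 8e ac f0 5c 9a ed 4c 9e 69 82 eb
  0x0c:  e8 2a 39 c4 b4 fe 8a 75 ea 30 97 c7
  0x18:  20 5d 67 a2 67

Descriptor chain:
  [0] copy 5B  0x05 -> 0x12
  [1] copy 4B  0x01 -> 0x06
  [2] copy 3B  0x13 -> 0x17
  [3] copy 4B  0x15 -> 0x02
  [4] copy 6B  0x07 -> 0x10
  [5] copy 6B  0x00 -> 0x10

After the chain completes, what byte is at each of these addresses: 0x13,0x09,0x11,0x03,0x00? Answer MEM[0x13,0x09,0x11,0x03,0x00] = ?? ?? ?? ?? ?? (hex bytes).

MEM[0x13,0x09,0x11,0x03,0x00] = 69 5c 8e 69 2b

D0: mem[0x12..0x16] <- [9a ed 4c 9e 69]
D1: mem[0x06..0x09] <- [8e ac f0 5c]
D2: mem[0x17..0x19] <- [ed 4c 9e]
D3: mem[0x02..0x05] <- [9e 69 ed 4c]
D4: mem[0x10..0x15] <- [ac f0 5c 82 eb e8]
D5: mem[0x10..0x15] <- [2b 8e 9e 69 ed 4c]
query mem[0x13]=0x69, mem[0x09]=0x5c, mem[0x11]=0x8e, mem[0x03]=0x69, mem[0x00]=0x2b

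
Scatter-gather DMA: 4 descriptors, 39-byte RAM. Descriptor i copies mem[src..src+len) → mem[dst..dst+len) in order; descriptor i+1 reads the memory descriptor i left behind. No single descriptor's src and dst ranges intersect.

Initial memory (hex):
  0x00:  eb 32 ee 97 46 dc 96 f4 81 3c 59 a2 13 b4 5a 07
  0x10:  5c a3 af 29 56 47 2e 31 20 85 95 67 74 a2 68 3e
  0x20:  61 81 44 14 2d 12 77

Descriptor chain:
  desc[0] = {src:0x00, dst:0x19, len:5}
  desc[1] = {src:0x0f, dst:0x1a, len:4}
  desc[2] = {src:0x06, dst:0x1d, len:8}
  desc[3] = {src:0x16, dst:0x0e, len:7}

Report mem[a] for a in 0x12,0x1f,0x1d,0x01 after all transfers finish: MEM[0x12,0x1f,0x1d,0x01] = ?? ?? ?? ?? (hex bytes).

MEM[0x12,0x1f,0x1d,0x01] = 07 81 96 32

[0] 0x00->0x19 len=5 : eb 32 ee 97 46
[1] 0x0f->0x1a len=4 : 07 5c a3 af
[2] 0x06->0x1d len=8 : 96 f4 81 3c 59 a2 13 b4
[3] 0x16->0x0e len=7 : 2e 31 20 eb 07 5c a3
query mem[0x12]=0x07, mem[0x1f]=0x81, mem[0x1d]=0x96, mem[0x01]=0x32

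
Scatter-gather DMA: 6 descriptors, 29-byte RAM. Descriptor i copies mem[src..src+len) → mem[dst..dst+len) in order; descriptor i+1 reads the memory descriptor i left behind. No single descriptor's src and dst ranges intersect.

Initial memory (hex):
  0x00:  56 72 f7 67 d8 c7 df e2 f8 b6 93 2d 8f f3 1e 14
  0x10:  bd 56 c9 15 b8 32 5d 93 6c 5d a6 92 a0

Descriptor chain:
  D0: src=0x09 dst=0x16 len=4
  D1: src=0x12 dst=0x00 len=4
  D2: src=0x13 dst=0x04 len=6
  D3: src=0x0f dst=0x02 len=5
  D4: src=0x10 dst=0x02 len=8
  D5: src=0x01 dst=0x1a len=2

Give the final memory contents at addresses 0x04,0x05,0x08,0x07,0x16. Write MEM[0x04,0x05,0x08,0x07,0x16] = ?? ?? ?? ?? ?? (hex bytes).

MEM[0x04,0x05,0x08,0x07,0x16] = c9 15 b6 32 b6

[0] 0x09->0x16 len=4 : b6 93 2d 8f
[1] 0x12->0x00 len=4 : c9 15 b8 32
[2] 0x13->0x04 len=6 : 15 b8 32 b6 93 2d
[3] 0x0f->0x02 len=5 : 14 bd 56 c9 15
[4] 0x10->0x02 len=8 : bd 56 c9 15 b8 32 b6 93
[5] 0x01->0x1a len=2 : 15 bd
query mem[0x04]=0xc9, mem[0x05]=0x15, mem[0x08]=0xb6, mem[0x07]=0x32, mem[0x16]=0xb6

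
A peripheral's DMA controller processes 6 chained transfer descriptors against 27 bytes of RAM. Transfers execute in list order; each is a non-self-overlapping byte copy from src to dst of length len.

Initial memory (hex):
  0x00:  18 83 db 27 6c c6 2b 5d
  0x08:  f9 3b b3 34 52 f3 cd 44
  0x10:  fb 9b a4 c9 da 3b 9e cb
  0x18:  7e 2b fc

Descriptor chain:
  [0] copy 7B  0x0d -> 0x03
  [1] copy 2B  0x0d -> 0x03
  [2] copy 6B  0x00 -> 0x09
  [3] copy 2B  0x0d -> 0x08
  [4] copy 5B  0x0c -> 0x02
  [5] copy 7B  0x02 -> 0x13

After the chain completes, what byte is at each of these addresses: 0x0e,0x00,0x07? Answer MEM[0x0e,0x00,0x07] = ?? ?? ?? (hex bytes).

MEM[0x0e,0x00,0x07] = 44 18 9b

  after D0: wrote 7B at 0x03 = f3cd44fb9ba4c9
  after D1: wrote 2B at 0x03 = f3cd
  after D2: wrote 6B at 0x09 = 1883dbf3cd44
  after D3: wrote 2B at 0x08 = cd44
  after D4: wrote 5B at 0x02 = f3cd4444fb
  after D5: wrote 7B at 0x13 = f3cd4444fb9bcd
query mem[0x0e]=0x44, mem[0x00]=0x18, mem[0x07]=0x9b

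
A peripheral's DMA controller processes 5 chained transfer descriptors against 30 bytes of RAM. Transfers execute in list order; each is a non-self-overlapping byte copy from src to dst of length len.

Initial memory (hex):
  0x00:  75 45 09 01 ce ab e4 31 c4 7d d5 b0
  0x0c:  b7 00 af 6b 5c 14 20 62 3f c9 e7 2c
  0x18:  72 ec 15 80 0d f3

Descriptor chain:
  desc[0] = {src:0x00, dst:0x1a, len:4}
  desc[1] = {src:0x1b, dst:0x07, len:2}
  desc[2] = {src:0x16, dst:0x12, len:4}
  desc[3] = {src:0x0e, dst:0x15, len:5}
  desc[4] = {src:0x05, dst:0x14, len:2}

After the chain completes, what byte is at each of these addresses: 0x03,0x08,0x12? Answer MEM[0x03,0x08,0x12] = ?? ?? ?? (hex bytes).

D0: mem[0x1a..0x1d] <- [75 45 09 01]
D1: mem[0x07..0x08] <- [45 09]
D2: mem[0x12..0x15] <- [e7 2c 72 ec]
D3: mem[0x15..0x19] <- [af 6b 5c 14 e7]
D4: mem[0x14..0x15] <- [ab e4]
query mem[0x03]=0x01, mem[0x08]=0x09, mem[0x12]=0xe7

MEM[0x03,0x08,0x12] = 01 09 e7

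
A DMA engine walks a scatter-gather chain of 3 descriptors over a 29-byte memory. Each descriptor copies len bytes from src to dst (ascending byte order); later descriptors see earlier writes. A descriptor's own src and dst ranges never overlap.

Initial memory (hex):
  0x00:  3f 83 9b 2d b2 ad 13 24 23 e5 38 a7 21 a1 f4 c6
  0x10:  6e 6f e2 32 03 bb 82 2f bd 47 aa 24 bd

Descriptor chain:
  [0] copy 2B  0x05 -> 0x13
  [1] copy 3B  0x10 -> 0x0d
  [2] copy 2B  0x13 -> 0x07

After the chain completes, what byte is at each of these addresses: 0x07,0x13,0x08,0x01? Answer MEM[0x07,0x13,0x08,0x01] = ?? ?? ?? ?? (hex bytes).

D0: mem[0x13..0x14] <- [ad 13]
D1: mem[0x0d..0x0f] <- [6e 6f e2]
D2: mem[0x07..0x08] <- [ad 13]
query mem[0x07]=0xad, mem[0x13]=0xad, mem[0x08]=0x13, mem[0x01]=0x83

MEM[0x07,0x13,0x08,0x01] = ad ad 13 83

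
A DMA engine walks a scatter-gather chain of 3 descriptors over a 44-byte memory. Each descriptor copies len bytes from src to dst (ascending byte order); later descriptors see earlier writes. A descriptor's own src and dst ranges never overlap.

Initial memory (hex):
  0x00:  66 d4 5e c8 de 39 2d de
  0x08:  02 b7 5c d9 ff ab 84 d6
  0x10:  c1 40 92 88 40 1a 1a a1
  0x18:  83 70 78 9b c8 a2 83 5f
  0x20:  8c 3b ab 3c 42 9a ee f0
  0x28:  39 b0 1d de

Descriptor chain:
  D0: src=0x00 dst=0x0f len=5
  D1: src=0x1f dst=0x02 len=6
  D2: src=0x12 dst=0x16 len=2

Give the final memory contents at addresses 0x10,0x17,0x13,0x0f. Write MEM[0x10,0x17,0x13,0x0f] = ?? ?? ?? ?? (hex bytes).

MEM[0x10,0x17,0x13,0x0f] = d4 de de 66

D0: mem[0x0f..0x13] <- [66 d4 5e c8 de]
D1: mem[0x02..0x07] <- [5f 8c 3b ab 3c 42]
D2: mem[0x16..0x17] <- [c8 de]
query mem[0x10]=0xd4, mem[0x17]=0xde, mem[0x13]=0xde, mem[0x0f]=0x66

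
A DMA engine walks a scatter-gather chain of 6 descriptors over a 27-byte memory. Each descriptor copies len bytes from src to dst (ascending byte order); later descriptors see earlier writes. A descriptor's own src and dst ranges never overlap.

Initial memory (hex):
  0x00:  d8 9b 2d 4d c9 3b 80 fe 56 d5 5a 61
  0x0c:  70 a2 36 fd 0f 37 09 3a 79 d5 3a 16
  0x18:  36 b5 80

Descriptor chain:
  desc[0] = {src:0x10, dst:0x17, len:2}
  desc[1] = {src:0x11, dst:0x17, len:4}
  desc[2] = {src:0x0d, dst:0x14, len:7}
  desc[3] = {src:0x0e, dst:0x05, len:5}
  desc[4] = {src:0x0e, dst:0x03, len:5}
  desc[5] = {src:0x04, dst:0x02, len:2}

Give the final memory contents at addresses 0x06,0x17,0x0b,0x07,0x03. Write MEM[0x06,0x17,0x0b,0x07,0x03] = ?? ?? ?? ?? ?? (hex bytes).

[0] 0x10->0x17 len=2 : 0f 37
[1] 0x11->0x17 len=4 : 37 09 3a 79
[2] 0x0d->0x14 len=7 : a2 36 fd 0f 37 09 3a
[3] 0x0e->0x05 len=5 : 36 fd 0f 37 09
[4] 0x0e->0x03 len=5 : 36 fd 0f 37 09
[5] 0x04->0x02 len=2 : fd 0f
query mem[0x06]=0x37, mem[0x17]=0x0f, mem[0x0b]=0x61, mem[0x07]=0x09, mem[0x03]=0x0f

MEM[0x06,0x17,0x0b,0x07,0x03] = 37 0f 61 09 0f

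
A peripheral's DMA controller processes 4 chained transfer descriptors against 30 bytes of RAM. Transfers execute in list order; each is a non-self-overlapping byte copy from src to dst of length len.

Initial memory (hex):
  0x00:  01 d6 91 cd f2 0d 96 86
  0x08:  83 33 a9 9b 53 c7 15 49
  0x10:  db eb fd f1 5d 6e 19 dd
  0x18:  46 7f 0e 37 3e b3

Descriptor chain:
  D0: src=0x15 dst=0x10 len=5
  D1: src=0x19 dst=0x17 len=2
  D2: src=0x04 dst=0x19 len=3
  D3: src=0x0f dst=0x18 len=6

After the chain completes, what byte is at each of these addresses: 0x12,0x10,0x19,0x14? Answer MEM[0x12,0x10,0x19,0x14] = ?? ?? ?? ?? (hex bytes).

D0: mem[0x10..0x14] <- [6e 19 dd 46 7f]
D1: mem[0x17..0x18] <- [7f 0e]
D2: mem[0x19..0x1b] <- [f2 0d 96]
D3: mem[0x18..0x1d] <- [49 6e 19 dd 46 7f]
query mem[0x12]=0xdd, mem[0x10]=0x6e, mem[0x19]=0x6e, mem[0x14]=0x7f

MEM[0x12,0x10,0x19,0x14] = dd 6e 6e 7f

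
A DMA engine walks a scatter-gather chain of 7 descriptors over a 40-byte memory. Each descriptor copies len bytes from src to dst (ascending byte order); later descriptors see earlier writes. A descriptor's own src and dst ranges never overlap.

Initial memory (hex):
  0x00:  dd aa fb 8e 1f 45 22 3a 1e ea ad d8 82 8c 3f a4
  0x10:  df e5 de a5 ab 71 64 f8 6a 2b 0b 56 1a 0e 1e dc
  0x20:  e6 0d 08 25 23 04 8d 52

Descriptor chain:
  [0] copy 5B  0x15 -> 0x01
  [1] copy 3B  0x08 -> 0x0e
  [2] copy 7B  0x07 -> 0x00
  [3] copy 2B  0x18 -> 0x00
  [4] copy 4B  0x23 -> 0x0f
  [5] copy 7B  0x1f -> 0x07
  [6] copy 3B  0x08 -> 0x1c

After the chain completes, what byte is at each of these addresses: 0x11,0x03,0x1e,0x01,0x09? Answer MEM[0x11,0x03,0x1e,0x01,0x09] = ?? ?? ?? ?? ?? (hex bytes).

MEM[0x11,0x03,0x1e,0x01,0x09] = 04 ad 08 2b 0d

[0] 0x15->0x01 len=5 : 71 64 f8 6a 2b
[1] 0x08->0x0e len=3 : 1e ea ad
[2] 0x07->0x00 len=7 : 3a 1e ea ad d8 82 8c
[3] 0x18->0x00 len=2 : 6a 2b
[4] 0x23->0x0f len=4 : 25 23 04 8d
[5] 0x1f->0x07 len=7 : dc e6 0d 08 25 23 04
[6] 0x08->0x1c len=3 : e6 0d 08
query mem[0x11]=0x04, mem[0x03]=0xad, mem[0x1e]=0x08, mem[0x01]=0x2b, mem[0x09]=0x0d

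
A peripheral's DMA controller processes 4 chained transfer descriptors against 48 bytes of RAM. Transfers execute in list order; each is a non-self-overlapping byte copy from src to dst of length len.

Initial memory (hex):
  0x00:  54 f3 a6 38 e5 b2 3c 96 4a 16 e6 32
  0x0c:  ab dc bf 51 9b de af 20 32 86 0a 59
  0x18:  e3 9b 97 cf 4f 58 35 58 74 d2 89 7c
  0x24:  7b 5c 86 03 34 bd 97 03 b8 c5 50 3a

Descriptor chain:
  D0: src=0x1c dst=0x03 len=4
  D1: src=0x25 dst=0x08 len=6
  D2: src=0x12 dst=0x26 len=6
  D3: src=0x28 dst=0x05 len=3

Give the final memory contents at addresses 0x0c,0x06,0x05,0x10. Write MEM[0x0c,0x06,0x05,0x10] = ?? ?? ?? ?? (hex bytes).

[0] 0x1c->0x03 len=4 : 4f 58 35 58
[1] 0x25->0x08 len=6 : 5c 86 03 34 bd 97
[2] 0x12->0x26 len=6 : af 20 32 86 0a 59
[3] 0x28->0x05 len=3 : 32 86 0a
query mem[0x0c]=0xbd, mem[0x06]=0x86, mem[0x05]=0x32, mem[0x10]=0x9b

MEM[0x0c,0x06,0x05,0x10] = bd 86 32 9b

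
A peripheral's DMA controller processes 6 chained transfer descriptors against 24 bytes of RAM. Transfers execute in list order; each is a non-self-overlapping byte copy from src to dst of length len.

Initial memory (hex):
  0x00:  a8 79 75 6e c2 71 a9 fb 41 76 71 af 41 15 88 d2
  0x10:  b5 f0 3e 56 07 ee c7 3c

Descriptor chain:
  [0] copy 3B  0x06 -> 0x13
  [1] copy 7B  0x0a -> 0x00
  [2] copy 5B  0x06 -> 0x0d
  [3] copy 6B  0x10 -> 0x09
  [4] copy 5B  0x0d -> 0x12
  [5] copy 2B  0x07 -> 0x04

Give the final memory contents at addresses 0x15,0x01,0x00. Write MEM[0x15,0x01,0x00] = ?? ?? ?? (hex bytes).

MEM[0x15,0x01,0x00] = 76 af 71

  after D0: wrote 3B at 0x13 = a9fb41
  after D1: wrote 7B at 0x00 = 71af411588d2b5
  after D2: wrote 5B at 0x0d = b5fb417671
  after D3: wrote 6B at 0x09 = 76713ea9fb41
  after D4: wrote 5B at 0x12 = fb41417671
  after D5: wrote 2B at 0x04 = fb41
query mem[0x15]=0x76, mem[0x01]=0xaf, mem[0x00]=0x71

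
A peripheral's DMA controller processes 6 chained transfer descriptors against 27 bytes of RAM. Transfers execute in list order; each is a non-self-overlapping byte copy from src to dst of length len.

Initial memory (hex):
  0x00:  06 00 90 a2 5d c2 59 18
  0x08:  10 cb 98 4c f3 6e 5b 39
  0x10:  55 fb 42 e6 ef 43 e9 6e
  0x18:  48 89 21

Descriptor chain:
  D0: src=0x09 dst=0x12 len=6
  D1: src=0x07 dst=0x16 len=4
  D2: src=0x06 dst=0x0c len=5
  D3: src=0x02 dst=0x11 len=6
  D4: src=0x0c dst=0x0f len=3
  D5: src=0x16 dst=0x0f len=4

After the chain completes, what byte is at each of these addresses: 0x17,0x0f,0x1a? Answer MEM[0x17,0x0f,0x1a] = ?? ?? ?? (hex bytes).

MEM[0x17,0x0f,0x1a] = 10 18 21

  after D0: wrote 6B at 0x12 = cb984cf36e5b
  after D1: wrote 4B at 0x16 = 1810cb98
  after D2: wrote 5B at 0x0c = 591810cb98
  after D3: wrote 6B at 0x11 = 90a25dc25918
  after D4: wrote 3B at 0x0f = 591810
  after D5: wrote 4B at 0x0f = 1810cb98
query mem[0x17]=0x10, mem[0x0f]=0x18, mem[0x1a]=0x21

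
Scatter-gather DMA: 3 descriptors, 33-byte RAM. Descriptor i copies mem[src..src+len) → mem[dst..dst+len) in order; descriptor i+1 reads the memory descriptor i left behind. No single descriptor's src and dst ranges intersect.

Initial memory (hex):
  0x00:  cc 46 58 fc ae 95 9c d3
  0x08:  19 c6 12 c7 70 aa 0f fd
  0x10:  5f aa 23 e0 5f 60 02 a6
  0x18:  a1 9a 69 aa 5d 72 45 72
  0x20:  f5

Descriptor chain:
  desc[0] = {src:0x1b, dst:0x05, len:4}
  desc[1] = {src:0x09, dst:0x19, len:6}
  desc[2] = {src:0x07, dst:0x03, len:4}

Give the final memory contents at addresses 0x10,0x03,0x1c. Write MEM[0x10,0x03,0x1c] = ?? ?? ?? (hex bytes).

  after D0: wrote 4B at 0x05 = aa5d7245
  after D1: wrote 6B at 0x19 = c612c770aa0f
  after D2: wrote 4B at 0x03 = 7245c612
query mem[0x10]=0x5f, mem[0x03]=0x72, mem[0x1c]=0x70

MEM[0x10,0x03,0x1c] = 5f 72 70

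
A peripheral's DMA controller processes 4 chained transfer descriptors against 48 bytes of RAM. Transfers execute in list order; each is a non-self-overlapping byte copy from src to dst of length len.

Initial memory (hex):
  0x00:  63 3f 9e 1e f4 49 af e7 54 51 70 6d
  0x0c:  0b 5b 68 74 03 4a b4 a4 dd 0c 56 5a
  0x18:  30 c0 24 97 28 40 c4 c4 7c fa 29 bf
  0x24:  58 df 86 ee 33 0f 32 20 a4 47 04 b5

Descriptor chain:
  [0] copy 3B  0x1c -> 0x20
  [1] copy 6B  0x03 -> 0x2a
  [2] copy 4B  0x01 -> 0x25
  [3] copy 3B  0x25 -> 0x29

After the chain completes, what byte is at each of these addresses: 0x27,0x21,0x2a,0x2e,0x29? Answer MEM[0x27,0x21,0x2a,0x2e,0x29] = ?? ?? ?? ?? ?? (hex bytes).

[0] 0x1c->0x20 len=3 : 28 40 c4
[1] 0x03->0x2a len=6 : 1e f4 49 af e7 54
[2] 0x01->0x25 len=4 : 3f 9e 1e f4
[3] 0x25->0x29 len=3 : 3f 9e 1e
query mem[0x27]=0x1e, mem[0x21]=0x40, mem[0x2a]=0x9e, mem[0x2e]=0xe7, mem[0x29]=0x3f

MEM[0x27,0x21,0x2a,0x2e,0x29] = 1e 40 9e e7 3f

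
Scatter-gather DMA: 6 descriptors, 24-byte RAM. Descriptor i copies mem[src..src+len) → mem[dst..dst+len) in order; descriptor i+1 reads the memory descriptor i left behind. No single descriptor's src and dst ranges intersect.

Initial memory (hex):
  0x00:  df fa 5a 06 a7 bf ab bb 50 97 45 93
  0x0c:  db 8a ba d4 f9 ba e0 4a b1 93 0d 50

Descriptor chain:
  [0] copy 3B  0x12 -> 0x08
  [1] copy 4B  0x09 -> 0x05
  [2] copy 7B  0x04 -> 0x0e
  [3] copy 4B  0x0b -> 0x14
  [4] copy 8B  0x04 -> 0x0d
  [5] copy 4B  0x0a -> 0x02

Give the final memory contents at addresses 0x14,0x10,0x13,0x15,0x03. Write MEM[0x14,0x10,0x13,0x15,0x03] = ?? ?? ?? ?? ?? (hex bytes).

[0] 0x12->0x08 len=3 : e0 4a b1
[1] 0x09->0x05 len=4 : 4a b1 93 db
[2] 0x04->0x0e len=7 : a7 4a b1 93 db 4a b1
[3] 0x0b->0x14 len=4 : 93 db 8a a7
[4] 0x04->0x0d len=8 : a7 4a b1 93 db 4a b1 93
[5] 0x0a->0x02 len=4 : b1 93 db a7
query mem[0x14]=0x93, mem[0x10]=0x93, mem[0x13]=0xb1, mem[0x15]=0xdb, mem[0x03]=0x93

MEM[0x14,0x10,0x13,0x15,0x03] = 93 93 b1 db 93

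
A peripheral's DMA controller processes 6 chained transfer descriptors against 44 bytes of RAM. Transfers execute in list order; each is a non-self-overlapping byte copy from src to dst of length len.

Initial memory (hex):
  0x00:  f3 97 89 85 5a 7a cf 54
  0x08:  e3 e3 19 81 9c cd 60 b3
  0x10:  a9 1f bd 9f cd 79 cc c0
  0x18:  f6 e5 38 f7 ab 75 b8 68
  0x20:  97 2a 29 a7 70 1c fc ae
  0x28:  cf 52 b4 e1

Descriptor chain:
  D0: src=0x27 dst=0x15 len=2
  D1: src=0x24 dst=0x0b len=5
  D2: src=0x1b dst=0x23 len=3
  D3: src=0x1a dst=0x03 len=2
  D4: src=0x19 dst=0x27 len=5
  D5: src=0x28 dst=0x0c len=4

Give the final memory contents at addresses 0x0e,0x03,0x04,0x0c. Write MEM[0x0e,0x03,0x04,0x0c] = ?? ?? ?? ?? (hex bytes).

#0 dst[0x15+2] := {0xae,0xcf}
#1 dst[0x0b+5] := {0x70,0x1c,0xfc,0xae,0xcf}
#2 dst[0x23+3] := {0xf7,0xab,0x75}
#3 dst[0x03+2] := {0x38,0xf7}
#4 dst[0x27+5] := {0xe5,0x38,0xf7,0xab,0x75}
#5 dst[0x0c+4] := {0x38,0xf7,0xab,0x75}
query mem[0x0e]=0xab, mem[0x03]=0x38, mem[0x04]=0xf7, mem[0x0c]=0x38

MEM[0x0e,0x03,0x04,0x0c] = ab 38 f7 38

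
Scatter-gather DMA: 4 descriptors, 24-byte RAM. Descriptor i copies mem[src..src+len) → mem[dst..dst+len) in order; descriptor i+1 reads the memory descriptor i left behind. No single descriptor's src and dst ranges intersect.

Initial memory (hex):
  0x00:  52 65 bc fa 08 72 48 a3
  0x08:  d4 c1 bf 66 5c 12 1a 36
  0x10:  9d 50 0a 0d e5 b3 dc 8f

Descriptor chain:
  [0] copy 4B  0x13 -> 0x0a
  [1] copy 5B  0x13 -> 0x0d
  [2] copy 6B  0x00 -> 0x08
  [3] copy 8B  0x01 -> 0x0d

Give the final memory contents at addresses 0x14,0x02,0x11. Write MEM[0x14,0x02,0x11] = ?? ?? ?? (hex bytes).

#0 dst[0x0a+4] := {0x0d,0xe5,0xb3,0xdc}
#1 dst[0x0d+5] := {0x0d,0xe5,0xb3,0xdc,0x8f}
#2 dst[0x08+6] := {0x52,0x65,0xbc,0xfa,0x08,0x72}
#3 dst[0x0d+8] := {0x65,0xbc,0xfa,0x08,0x72,0x48,0xa3,0x52}
query mem[0x14]=0x52, mem[0x02]=0xbc, mem[0x11]=0x72

MEM[0x14,0x02,0x11] = 52 bc 72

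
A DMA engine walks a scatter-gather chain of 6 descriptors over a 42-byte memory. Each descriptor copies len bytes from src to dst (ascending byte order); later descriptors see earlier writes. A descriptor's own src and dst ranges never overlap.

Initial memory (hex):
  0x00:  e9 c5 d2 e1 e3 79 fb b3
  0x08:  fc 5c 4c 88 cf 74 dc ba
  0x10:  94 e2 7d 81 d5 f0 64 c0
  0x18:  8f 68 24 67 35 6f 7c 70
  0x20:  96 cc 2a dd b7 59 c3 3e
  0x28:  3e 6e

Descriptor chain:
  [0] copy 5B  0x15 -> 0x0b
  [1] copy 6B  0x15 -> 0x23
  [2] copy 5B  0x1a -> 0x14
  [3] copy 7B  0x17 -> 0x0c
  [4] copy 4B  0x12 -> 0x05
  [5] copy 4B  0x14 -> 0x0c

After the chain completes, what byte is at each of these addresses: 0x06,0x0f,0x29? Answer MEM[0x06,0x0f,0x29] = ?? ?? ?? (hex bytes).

[0] 0x15->0x0b len=5 : f0 64 c0 8f 68
[1] 0x15->0x23 len=6 : f0 64 c0 8f 68 24
[2] 0x1a->0x14 len=5 : 24 67 35 6f 7c
[3] 0x17->0x0c len=7 : 6f 7c 68 24 67 35 6f
[4] 0x12->0x05 len=4 : 6f 81 24 67
[5] 0x14->0x0c len=4 : 24 67 35 6f
query mem[0x06]=0x81, mem[0x0f]=0x6f, mem[0x29]=0x6e

MEM[0x06,0x0f,0x29] = 81 6f 6e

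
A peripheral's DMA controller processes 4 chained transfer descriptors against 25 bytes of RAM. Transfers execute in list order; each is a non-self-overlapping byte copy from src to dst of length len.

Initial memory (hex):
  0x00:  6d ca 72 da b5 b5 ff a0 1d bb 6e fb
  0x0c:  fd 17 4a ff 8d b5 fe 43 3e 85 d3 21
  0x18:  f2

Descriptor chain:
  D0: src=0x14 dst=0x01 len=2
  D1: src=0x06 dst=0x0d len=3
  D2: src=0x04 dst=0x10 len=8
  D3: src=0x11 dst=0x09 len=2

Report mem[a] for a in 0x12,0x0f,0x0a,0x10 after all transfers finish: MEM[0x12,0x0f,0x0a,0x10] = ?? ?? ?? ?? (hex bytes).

[0] 0x14->0x01 len=2 : 3e 85
[1] 0x06->0x0d len=3 : ff a0 1d
[2] 0x04->0x10 len=8 : b5 b5 ff a0 1d bb 6e fb
[3] 0x11->0x09 len=2 : b5 ff
query mem[0x12]=0xff, mem[0x0f]=0x1d, mem[0x0a]=0xff, mem[0x10]=0xb5

MEM[0x12,0x0f,0x0a,0x10] = ff 1d ff b5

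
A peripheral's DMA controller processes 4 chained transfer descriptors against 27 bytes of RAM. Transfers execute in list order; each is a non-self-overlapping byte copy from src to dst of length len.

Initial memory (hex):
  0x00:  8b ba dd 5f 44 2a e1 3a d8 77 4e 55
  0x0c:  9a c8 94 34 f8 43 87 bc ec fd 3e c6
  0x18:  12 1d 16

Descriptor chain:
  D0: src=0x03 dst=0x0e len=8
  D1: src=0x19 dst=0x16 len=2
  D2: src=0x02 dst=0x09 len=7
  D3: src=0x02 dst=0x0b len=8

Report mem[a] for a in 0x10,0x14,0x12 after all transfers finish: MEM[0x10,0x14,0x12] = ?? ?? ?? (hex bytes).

MEM[0x10,0x14,0x12] = 3a 77 dd

[0] 0x03->0x0e len=8 : 5f 44 2a e1 3a d8 77 4e
[1] 0x19->0x16 len=2 : 1d 16
[2] 0x02->0x09 len=7 : dd 5f 44 2a e1 3a d8
[3] 0x02->0x0b len=8 : dd 5f 44 2a e1 3a d8 dd
query mem[0x10]=0x3a, mem[0x14]=0x77, mem[0x12]=0xdd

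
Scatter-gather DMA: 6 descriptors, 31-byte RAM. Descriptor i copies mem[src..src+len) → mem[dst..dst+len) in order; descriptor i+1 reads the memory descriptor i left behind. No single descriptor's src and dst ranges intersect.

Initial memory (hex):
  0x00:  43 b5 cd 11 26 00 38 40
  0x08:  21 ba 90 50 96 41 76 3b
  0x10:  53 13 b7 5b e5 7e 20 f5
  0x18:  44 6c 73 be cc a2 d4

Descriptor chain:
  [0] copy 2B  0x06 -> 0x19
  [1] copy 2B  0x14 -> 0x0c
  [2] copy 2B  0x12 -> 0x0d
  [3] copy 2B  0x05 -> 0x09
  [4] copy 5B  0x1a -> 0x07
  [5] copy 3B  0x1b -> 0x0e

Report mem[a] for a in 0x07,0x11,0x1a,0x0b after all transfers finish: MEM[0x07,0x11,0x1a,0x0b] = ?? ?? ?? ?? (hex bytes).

MEM[0x07,0x11,0x1a,0x0b] = 40 13 40 d4

  after D0: wrote 2B at 0x19 = 3840
  after D1: wrote 2B at 0x0c = e57e
  after D2: wrote 2B at 0x0d = b75b
  after D3: wrote 2B at 0x09 = 0038
  after D4: wrote 5B at 0x07 = 40becca2d4
  after D5: wrote 3B at 0x0e = becca2
query mem[0x07]=0x40, mem[0x11]=0x13, mem[0x1a]=0x40, mem[0x0b]=0xd4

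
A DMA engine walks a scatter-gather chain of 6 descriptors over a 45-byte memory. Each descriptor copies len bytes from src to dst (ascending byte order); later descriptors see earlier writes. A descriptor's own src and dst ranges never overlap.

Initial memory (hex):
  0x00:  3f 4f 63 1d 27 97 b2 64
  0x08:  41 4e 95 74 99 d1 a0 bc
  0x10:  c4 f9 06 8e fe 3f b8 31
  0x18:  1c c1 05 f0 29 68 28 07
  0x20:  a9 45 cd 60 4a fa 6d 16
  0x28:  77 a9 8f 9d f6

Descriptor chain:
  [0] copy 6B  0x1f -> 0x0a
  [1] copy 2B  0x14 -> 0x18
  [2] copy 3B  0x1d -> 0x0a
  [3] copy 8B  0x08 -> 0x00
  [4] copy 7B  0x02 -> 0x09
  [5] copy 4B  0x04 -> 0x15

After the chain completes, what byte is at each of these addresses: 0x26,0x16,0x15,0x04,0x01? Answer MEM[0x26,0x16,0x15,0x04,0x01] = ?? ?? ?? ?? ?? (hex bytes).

MEM[0x26,0x16,0x15,0x04,0x01] = 6d cd 07 07 4e

D0: mem[0x0a..0x0f] <- [07 a9 45 cd 60 4a]
D1: mem[0x18..0x19] <- [fe 3f]
D2: mem[0x0a..0x0c] <- [68 28 07]
D3: mem[0x00..0x07] <- [41 4e 68 28 07 cd 60 4a]
D4: mem[0x09..0x0f] <- [68 28 07 cd 60 4a 41]
D5: mem[0x15..0x18] <- [07 cd 60 4a]
query mem[0x26]=0x6d, mem[0x16]=0xcd, mem[0x15]=0x07, mem[0x04]=0x07, mem[0x01]=0x4e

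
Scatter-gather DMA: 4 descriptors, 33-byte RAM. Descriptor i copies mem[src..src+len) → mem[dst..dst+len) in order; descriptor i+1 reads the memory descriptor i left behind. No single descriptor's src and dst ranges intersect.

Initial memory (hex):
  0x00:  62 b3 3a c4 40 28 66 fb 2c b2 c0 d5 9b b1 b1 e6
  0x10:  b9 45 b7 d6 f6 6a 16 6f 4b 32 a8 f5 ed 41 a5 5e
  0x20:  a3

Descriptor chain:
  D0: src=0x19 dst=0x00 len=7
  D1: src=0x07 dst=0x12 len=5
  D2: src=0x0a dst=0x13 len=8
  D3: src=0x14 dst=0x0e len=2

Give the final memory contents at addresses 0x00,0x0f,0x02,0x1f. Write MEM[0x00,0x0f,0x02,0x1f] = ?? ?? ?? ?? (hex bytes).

#0 dst[0x00+7] := {0x32,0xa8,0xf5,0xed,0x41,0xa5,0x5e}
#1 dst[0x12+5] := {0xfb,0x2c,0xb2,0xc0,0xd5}
#2 dst[0x13+8] := {0xc0,0xd5,0x9b,0xb1,0xb1,0xe6,0xb9,0x45}
#3 dst[0x0e+2] := {0xd5,0x9b}
query mem[0x00]=0x32, mem[0x0f]=0x9b, mem[0x02]=0xf5, mem[0x1f]=0x5e

MEM[0x00,0x0f,0x02,0x1f] = 32 9b f5 5e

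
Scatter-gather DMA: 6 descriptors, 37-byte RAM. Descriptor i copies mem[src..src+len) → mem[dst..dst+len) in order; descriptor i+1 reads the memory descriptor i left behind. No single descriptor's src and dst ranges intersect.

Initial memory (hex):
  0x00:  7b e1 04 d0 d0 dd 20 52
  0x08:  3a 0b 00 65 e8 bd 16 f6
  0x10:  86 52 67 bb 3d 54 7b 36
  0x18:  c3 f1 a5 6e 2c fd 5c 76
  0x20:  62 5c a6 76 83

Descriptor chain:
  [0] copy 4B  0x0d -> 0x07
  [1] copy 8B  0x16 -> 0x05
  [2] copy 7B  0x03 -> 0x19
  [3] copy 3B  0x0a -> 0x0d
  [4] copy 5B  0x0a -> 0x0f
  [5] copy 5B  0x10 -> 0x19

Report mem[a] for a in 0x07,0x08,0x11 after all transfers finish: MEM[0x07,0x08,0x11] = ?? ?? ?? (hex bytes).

D0: mem[0x07..0x0a] <- [bd 16 f6 86]
D1: mem[0x05..0x0c] <- [7b 36 c3 f1 a5 6e 2c fd]
D2: mem[0x19..0x1f] <- [d0 d0 7b 36 c3 f1 a5]
D3: mem[0x0d..0x0f] <- [6e 2c fd]
D4: mem[0x0f..0x13] <- [6e 2c fd 6e 2c]
D5: mem[0x19..0x1d] <- [2c fd 6e 2c 3d]
query mem[0x07]=0xc3, mem[0x08]=0xf1, mem[0x11]=0xfd

MEM[0x07,0x08,0x11] = c3 f1 fd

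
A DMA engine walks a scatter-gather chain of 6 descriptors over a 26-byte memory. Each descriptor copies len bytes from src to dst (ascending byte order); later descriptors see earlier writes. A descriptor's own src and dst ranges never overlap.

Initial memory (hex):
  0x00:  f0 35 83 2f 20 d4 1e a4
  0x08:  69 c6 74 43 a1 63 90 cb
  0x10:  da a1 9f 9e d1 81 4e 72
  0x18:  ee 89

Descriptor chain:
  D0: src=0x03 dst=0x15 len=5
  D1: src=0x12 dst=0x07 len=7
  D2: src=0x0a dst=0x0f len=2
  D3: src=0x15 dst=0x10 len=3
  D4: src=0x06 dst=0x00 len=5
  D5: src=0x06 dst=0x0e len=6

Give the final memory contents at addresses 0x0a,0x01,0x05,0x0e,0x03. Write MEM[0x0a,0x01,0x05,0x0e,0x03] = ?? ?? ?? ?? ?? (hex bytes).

MEM[0x0a,0x01,0x05,0x0e,0x03] = 2f 9f d4 1e d1

D0: mem[0x15..0x19] <- [2f 20 d4 1e a4]
D1: mem[0x07..0x0d] <- [9f 9e d1 2f 20 d4 1e]
D2: mem[0x0f..0x10] <- [2f 20]
D3: mem[0x10..0x12] <- [2f 20 d4]
D4: mem[0x00..0x04] <- [1e 9f 9e d1 2f]
D5: mem[0x0e..0x13] <- [1e 9f 9e d1 2f 20]
query mem[0x0a]=0x2f, mem[0x01]=0x9f, mem[0x05]=0xd4, mem[0x0e]=0x1e, mem[0x03]=0xd1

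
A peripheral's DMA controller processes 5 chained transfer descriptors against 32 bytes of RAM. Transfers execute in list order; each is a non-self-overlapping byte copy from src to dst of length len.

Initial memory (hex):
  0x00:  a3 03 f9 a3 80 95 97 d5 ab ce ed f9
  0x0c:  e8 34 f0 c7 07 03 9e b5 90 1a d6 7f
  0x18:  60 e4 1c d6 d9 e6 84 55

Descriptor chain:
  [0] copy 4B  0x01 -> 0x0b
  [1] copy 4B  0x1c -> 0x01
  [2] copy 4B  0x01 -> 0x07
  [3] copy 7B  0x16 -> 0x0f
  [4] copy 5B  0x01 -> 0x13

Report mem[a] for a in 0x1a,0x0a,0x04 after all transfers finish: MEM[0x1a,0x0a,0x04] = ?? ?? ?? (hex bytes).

#0 dst[0x0b+4] := {0x03,0xf9,0xa3,0x80}
#1 dst[0x01+4] := {0xd9,0xe6,0x84,0x55}
#2 dst[0x07+4] := {0xd9,0xe6,0x84,0x55}
#3 dst[0x0f+7] := {0xd6,0x7f,0x60,0xe4,0x1c,0xd6,0xd9}
#4 dst[0x13+5] := {0xd9,0xe6,0x84,0x55,0x95}
query mem[0x1a]=0x1c, mem[0x0a]=0x55, mem[0x04]=0x55

MEM[0x1a,0x0a,0x04] = 1c 55 55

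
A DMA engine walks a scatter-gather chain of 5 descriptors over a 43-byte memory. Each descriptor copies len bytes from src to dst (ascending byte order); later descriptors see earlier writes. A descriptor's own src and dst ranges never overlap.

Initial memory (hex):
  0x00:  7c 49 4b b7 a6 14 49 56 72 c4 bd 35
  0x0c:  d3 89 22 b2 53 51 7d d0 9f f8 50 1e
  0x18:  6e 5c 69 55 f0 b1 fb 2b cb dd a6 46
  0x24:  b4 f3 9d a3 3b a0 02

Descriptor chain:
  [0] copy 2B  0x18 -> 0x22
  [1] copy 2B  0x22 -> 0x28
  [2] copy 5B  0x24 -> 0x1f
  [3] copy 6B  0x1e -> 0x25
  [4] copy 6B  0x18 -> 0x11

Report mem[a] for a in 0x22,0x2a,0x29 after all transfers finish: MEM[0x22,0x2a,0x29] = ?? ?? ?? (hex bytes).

#0 dst[0x22+2] := {0x6e,0x5c}
#1 dst[0x28+2] := {0x6e,0x5c}
#2 dst[0x1f+5] := {0xb4,0xf3,0x9d,0xa3,0x6e}
#3 dst[0x25+6] := {0xfb,0xb4,0xf3,0x9d,0xa3,0x6e}
#4 dst[0x11+6] := {0x6e,0x5c,0x69,0x55,0xf0,0xb1}
query mem[0x22]=0xa3, mem[0x2a]=0x6e, mem[0x29]=0xa3

MEM[0x22,0x2a,0x29] = a3 6e a3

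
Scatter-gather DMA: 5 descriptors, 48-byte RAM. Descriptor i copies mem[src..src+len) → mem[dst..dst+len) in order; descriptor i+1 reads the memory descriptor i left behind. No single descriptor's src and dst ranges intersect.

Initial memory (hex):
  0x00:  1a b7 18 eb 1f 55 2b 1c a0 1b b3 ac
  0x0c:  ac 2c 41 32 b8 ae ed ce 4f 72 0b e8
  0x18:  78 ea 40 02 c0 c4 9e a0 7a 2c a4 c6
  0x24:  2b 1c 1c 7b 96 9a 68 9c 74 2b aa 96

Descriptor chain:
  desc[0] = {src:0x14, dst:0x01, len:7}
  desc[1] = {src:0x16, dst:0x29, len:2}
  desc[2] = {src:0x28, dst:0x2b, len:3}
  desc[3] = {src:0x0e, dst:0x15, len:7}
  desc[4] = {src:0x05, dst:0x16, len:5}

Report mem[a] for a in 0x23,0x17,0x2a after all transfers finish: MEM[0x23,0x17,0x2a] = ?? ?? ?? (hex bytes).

MEM[0x23,0x17,0x2a] = c6 ea e8

D0: mem[0x01..0x07] <- [4f 72 0b e8 78 ea 40]
D1: mem[0x29..0x2a] <- [0b e8]
D2: mem[0x2b..0x2d] <- [96 0b e8]
D3: mem[0x15..0x1b] <- [41 32 b8 ae ed ce 4f]
D4: mem[0x16..0x1a] <- [78 ea 40 a0 1b]
query mem[0x23]=0xc6, mem[0x17]=0xea, mem[0x2a]=0xe8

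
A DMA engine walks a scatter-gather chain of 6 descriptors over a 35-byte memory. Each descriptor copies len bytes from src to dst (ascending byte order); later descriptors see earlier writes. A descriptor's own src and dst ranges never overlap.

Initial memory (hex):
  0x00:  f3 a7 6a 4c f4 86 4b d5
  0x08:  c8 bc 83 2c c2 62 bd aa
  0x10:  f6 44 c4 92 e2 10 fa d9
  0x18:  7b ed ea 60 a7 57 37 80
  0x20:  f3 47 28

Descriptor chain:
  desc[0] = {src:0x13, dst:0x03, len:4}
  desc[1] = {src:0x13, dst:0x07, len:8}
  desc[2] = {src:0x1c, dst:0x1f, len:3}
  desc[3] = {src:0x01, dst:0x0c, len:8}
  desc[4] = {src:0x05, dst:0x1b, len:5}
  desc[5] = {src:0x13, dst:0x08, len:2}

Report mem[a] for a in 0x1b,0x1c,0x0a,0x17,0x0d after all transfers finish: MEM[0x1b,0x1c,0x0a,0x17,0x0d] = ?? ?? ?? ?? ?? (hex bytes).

MEM[0x1b,0x1c,0x0a,0x17,0x0d] = 10 fa fa d9 6a

#0 dst[0x03+4] := {0x92,0xe2,0x10,0xfa}
#1 dst[0x07+8] := {0x92,0xe2,0x10,0xfa,0xd9,0x7b,0xed,0xea}
#2 dst[0x1f+3] := {0xa7,0x57,0x37}
#3 dst[0x0c+8] := {0xa7,0x6a,0x92,0xe2,0x10,0xfa,0x92,0xe2}
#4 dst[0x1b+5] := {0x10,0xfa,0x92,0xe2,0x10}
#5 dst[0x08+2] := {0xe2,0xe2}
query mem[0x1b]=0x10, mem[0x1c]=0xfa, mem[0x0a]=0xfa, mem[0x17]=0xd9, mem[0x0d]=0x6a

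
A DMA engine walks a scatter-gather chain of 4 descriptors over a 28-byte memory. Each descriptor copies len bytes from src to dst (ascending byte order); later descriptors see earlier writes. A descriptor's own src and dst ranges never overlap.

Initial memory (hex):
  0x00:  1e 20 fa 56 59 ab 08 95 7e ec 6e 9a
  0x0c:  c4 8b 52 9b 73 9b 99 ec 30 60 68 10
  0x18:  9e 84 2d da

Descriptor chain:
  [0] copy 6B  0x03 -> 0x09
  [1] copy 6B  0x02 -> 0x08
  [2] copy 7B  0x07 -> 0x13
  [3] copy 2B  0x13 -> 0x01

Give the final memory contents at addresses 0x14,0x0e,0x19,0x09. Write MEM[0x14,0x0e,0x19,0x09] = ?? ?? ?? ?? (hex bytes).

#0 dst[0x09+6] := {0x56,0x59,0xab,0x08,0x95,0x7e}
#1 dst[0x08+6] := {0xfa,0x56,0x59,0xab,0x08,0x95}
#2 dst[0x13+7] := {0x95,0xfa,0x56,0x59,0xab,0x08,0x95}
#3 dst[0x01+2] := {0x95,0xfa}
query mem[0x14]=0xfa, mem[0x0e]=0x7e, mem[0x19]=0x95, mem[0x09]=0x56

MEM[0x14,0x0e,0x19,0x09] = fa 7e 95 56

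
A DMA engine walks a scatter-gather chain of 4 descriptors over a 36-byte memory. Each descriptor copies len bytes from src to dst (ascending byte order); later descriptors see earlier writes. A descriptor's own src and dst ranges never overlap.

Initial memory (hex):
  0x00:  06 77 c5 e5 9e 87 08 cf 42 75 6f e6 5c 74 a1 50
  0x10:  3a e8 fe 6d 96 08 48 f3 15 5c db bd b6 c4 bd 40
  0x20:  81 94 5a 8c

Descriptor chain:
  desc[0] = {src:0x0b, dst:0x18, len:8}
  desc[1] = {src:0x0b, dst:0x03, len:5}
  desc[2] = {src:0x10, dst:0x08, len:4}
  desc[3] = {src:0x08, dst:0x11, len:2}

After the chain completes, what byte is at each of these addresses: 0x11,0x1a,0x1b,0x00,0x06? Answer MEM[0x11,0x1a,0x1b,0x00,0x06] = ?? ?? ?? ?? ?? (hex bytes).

D0: mem[0x18..0x1f] <- [e6 5c 74 a1 50 3a e8 fe]
D1: mem[0x03..0x07] <- [e6 5c 74 a1 50]
D2: mem[0x08..0x0b] <- [3a e8 fe 6d]
D3: mem[0x11..0x12] <- [3a e8]
query mem[0x11]=0x3a, mem[0x1a]=0x74, mem[0x1b]=0xa1, mem[0x00]=0x06, mem[0x06]=0xa1

MEM[0x11,0x1a,0x1b,0x00,0x06] = 3a 74 a1 06 a1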